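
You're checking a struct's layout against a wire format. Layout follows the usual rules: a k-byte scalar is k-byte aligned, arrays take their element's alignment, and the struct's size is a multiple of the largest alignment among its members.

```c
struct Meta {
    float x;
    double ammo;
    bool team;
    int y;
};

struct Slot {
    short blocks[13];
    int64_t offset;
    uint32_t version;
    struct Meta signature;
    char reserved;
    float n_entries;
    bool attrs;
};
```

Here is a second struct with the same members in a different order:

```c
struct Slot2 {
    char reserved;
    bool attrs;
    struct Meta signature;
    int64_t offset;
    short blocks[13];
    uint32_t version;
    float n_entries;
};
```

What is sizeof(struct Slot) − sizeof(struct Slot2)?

8

Meta: @0: x [4B, align 4] → 4; +4 pad (align 8); @8: ammo [8B, align 8] → 16; @16: team [1B, align 1] → 17; +3 pad (align 4); @20: y [4B, align 4] → 24; size 24, align 8
@0: blocks [26B, align 2] → 26
+6 pad (align 8)
@32: offset [8B, align 8] → 40
@40: version [4B, align 4] → 44
+4 pad (align 8)
@48: signature [24B, align 8] → 72
@72: reserved [1B, align 1] → 73
+3 pad (align 4)
@76: n_entries [4B, align 4] → 80
@80: attrs [1B, align 1] → 81
+7 tail pad (align 8)
size 88, align 8
— Slot2 —
@0: reserved [1B, align 1] → 1
@1: attrs [1B, align 1] → 2
+6 pad (align 8)
@8: signature [24B, align 8] → 32
@32: offset [8B, align 8] → 40
@40: blocks [26B, align 2] → 66
+2 pad (align 4)
@68: version [4B, align 4] → 72
@72: n_entries [4B, align 4] → 76
+4 tail pad (align 8)
size 80, align 8
88 − 80 = 8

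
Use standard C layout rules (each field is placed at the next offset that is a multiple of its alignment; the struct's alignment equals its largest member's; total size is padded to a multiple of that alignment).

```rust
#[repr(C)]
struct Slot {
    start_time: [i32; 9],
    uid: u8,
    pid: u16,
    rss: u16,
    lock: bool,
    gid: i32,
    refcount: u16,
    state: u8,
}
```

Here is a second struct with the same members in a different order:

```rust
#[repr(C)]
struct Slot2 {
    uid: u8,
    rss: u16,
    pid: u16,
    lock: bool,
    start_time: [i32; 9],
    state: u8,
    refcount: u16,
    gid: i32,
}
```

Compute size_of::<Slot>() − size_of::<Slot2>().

0

start_time at 0 (size 36, align 4) → ends 36
uid at 36 (size 1, align 1) → ends 37
pad 1 to align 2 for pid
pid at 38 (size 2, align 2) → ends 40
rss at 40 (size 2, align 2) → ends 42
lock at 42 (size 1, align 1) → ends 43
pad 1 to align 4 for gid
gid at 44 (size 4, align 4) → ends 48
refcount at 48 (size 2, align 2) → ends 50
state at 50 (size 1, align 1) → ends 51
tail pad 1 to reach multiple of 4
total 52 bytes, alignment 4
— Slot2 —
uid at 0 (size 1, align 1) → ends 1
pad 1 to align 2 for rss
rss at 2 (size 2, align 2) → ends 4
pid at 4 (size 2, align 2) → ends 6
lock at 6 (size 1, align 1) → ends 7
pad 1 to align 4 for start_time
start_time at 8 (size 36, align 4) → ends 44
state at 44 (size 1, align 1) → ends 45
pad 1 to align 2 for refcount
refcount at 46 (size 2, align 2) → ends 48
gid at 48 (size 4, align 4) → ends 52
total 52 bytes, alignment 4
52 − 52 = 0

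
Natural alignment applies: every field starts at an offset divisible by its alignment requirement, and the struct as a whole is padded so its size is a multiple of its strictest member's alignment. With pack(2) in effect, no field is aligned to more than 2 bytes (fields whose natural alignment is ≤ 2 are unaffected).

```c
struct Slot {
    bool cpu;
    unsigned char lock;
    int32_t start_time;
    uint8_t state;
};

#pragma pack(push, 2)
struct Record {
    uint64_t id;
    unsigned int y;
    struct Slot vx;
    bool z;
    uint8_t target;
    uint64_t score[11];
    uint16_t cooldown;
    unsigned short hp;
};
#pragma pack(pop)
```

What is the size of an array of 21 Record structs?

Slot: 0..1  cpu  (1B, 1-aligned); 1..2  lock  (1B, 1-aligned); 2..4  -- padding (2B); 4..8  start_time  (4B, 4-aligned); 8..9  state  (1B, 1-aligned); 9..12  -- tail padding (3B); sizeof = 12, alignof = 4
0..8  id  (8B, 2-aligned)
8..12  y  (4B, 2-aligned)
12..24  vx  (12B, 2-aligned)
24..25  z  (1B, 1-aligned)
25..26  target  (1B, 1-aligned)
26..114  score  (88B, 2-aligned)
114..116  cooldown  (2B, 2-aligned)
116..118  hp  (2B, 2-aligned)
sizeof = 118, alignof = 2
array of 21: 21 × 118 = 2478

2478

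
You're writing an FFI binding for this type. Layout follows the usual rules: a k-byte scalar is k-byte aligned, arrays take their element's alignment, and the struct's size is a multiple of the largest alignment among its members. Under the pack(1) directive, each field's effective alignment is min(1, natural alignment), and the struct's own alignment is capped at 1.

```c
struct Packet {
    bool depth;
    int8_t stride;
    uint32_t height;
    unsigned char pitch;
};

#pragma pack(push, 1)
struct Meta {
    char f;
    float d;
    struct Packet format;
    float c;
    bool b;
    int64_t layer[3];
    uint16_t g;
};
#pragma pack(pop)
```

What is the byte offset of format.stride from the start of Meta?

6

Packet: depth at 0 (size 1, align 1) → ends 1; stride at 1 (size 1, align 1) → ends 2; pad 2 to align 4 for height; height at 4 (size 4, align 4) → ends 8; pitch at 8 (size 1, align 1) → ends 9; tail pad 3 to reach multiple of 4; total 12 bytes, alignment 4
f at 0 (size 1, align 1) → ends 1
d at 1 (size 4, align 1) → ends 5
format at 5 (size 12, align 1) → ends 17
within Packet: stride at 1
5 + 1 = 6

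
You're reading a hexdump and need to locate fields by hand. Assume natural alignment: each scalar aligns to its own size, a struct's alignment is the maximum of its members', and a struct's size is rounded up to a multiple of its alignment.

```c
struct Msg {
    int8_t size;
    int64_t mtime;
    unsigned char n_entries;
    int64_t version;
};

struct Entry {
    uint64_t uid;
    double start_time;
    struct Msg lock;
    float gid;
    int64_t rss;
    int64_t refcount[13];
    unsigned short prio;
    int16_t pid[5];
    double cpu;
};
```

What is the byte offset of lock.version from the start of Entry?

Msg: size at 0 (size 1, align 1) → ends 1; pad 7 to align 8 for mtime; mtime at 8 (size 8, align 8) → ends 16; n_entries at 16 (size 1, align 1) → ends 17; pad 7 to align 8 for version; version at 24 (size 8, align 8) → ends 32; total 32 bytes, alignment 8
uid at 0 (size 8, align 8) → ends 8
start_time at 8 (size 8, align 8) → ends 16
lock at 16 (size 32, align 8) → ends 48
within Msg: version at 24
16 + 24 = 40

40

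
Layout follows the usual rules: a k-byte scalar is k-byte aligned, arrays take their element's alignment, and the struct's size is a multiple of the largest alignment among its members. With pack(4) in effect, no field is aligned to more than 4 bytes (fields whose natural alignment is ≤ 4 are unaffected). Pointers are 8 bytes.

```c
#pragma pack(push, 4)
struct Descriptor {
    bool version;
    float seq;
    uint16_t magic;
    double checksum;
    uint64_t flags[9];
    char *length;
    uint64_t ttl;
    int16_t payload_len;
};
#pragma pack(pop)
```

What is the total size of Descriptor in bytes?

@0: version [1B, align 1] → 1
+3 pad (align 4)
@4: seq [4B, align 4] → 8
@8: magic [2B, align 2] → 10
+2 pad (align 4)
@12: checksum [8B, align 4] → 20
@20: flags [72B, align 4] → 92
@92: length [8B, align 4] → 100
@100: ttl [8B, align 4] → 108
@108: payload_len [2B, align 2] → 110
+2 tail pad (align 4)
size 112, align 4

112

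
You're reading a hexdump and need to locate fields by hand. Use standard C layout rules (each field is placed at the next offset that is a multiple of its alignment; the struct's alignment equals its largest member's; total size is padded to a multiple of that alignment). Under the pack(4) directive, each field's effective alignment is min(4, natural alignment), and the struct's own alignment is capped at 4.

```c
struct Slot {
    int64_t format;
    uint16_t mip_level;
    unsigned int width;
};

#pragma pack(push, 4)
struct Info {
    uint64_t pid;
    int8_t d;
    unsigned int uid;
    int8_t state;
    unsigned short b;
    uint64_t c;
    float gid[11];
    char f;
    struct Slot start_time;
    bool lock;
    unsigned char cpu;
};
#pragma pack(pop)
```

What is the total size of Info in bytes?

96

Slot: @0: format [8B, align 8] → 8; @8: mip_level [2B, align 2] → 10; +2 pad (align 4); @12: width [4B, align 4] → 16; size 16, align 8
@0: pid [8B, align 4] → 8
@8: d [1B, align 1] → 9
+3 pad (align 4)
@12: uid [4B, align 4] → 16
@16: state [1B, align 1] → 17
+1 pad (align 2)
@18: b [2B, align 2] → 20
@20: c [8B, align 4] → 28
@28: gid [44B, align 4] → 72
@72: f [1B, align 1] → 73
+3 pad (align 4)
@76: start_time [16B, align 4] → 92
@92: lock [1B, align 1] → 93
@93: cpu [1B, align 1] → 94
+2 tail pad (align 4)
size 96, align 4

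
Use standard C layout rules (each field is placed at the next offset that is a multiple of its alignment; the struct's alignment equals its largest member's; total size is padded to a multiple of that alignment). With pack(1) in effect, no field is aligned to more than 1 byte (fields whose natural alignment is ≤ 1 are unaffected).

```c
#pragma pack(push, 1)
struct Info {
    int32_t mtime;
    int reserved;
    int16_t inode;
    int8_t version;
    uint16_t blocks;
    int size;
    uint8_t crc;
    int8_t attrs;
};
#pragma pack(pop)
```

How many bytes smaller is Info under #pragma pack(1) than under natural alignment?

5

natural layout:
  mtime at 0 (size 4, align 4) → ends 4
  reserved at 4 (size 4, align 4) → ends 8
  inode at 8 (size 2, align 2) → ends 10
  version at 10 (size 1, align 1) → ends 11
  pad 1 to align 2 for blocks
  blocks at 12 (size 2, align 2) → ends 14
  pad 2 to align 4 for size
  size at 16 (size 4, align 4) → ends 20
  crc at 20 (size 1, align 1) → ends 21
  attrs at 21 (size 1, align 1) → ends 22
  tail pad 2 to reach multiple of 4
  total 24 bytes, alignment 4
packed(1) layout:
  mtime at 0 (size 4, align 1) → ends 4
  reserved at 4 (size 4, align 1) → ends 8
  inode at 8 (size 2, align 1) → ends 10
  version at 10 (size 1, align 1) → ends 11
  blocks at 11 (size 2, align 1) → ends 13
  size at 13 (size 4, align 1) → ends 17
  crc at 17 (size 1, align 1) → ends 18
  attrs at 18 (size 1, align 1) → ends 19
  total 19 bytes, alignment 1
24 − 19 = 5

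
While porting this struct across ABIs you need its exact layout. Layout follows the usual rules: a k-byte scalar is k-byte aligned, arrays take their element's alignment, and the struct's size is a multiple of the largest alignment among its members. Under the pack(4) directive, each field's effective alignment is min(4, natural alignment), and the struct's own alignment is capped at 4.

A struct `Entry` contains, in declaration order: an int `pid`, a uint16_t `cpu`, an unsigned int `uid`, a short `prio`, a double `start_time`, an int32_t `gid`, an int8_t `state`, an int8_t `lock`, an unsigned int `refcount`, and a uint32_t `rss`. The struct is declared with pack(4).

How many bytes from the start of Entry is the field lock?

@0: pid [4B, align 4] → 4
@4: cpu [2B, align 2] → 6
+2 pad (align 4)
@8: uid [4B, align 4] → 12
@12: prio [2B, align 2] → 14
+2 pad (align 4)
@16: start_time [8B, align 4] → 24
@24: gid [4B, align 4] → 28
@28: state [1B, align 1] → 29
@29: lock [1B, align 1] → 30

29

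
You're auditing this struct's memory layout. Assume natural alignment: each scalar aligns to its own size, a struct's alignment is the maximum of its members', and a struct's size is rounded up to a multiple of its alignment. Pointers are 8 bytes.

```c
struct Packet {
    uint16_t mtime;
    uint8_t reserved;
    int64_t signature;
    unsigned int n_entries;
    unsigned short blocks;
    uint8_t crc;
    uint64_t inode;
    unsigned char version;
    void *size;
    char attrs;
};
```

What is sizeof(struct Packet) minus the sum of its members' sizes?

20

mtime at 0 (size 2, align 2) → ends 2
reserved at 2 (size 1, align 1) → ends 3
pad 5 to align 8 for signature
signature at 8 (size 8, align 8) → ends 16
n_entries at 16 (size 4, align 4) → ends 20
blocks at 20 (size 2, align 2) → ends 22
crc at 22 (size 1, align 1) → ends 23
pad 1 to align 8 for inode
inode at 24 (size 8, align 8) → ends 32
version at 32 (size 1, align 1) → ends 33
pad 7 to align 8 for size
size at 40 (size 8, align 8) → ends 48
attrs at 48 (size 1, align 1) → ends 49
tail pad 7 to reach multiple of 8
total 56 bytes, alignment 8
data bytes 36, size 56 → padding 20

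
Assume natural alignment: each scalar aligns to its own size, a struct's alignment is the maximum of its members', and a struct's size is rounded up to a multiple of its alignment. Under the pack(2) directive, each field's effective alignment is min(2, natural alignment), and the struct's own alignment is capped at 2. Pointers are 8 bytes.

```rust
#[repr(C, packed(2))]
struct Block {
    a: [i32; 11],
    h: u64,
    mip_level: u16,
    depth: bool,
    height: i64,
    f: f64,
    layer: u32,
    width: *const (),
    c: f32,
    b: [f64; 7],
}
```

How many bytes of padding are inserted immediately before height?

0..44  a  (44B, 2-aligned)
44..52  h  (8B, 2-aligned)
52..54  mip_level  (2B, 2-aligned)
54..55  depth  (1B, 1-aligned)
55..56  -- padding (1B)
56..64  height  (8B, 2-aligned)

1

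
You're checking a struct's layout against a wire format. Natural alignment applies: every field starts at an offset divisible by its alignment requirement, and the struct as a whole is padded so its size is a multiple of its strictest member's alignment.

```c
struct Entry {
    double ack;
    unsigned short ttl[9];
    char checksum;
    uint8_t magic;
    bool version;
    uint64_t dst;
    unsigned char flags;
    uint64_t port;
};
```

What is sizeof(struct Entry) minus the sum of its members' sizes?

10

ack at 0 (size 8, align 8) → ends 8
ttl at 8 (size 18, align 2) → ends 26
checksum at 26 (size 1, align 1) → ends 27
magic at 27 (size 1, align 1) → ends 28
version at 28 (size 1, align 1) → ends 29
pad 3 to align 8 for dst
dst at 32 (size 8, align 8) → ends 40
flags at 40 (size 1, align 1) → ends 41
pad 7 to align 8 for port
port at 48 (size 8, align 8) → ends 56
total 56 bytes, alignment 8
data bytes 46, size 56 → padding 10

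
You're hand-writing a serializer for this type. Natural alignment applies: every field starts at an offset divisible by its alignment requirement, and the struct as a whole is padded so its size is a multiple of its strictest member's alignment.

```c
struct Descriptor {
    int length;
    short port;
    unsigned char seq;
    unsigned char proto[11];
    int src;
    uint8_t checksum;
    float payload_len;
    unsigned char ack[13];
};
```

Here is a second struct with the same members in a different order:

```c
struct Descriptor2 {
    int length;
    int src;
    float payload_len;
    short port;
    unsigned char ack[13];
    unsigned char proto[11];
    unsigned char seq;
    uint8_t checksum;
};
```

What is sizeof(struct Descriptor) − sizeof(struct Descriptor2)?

0..4  length  (4B, 4-aligned)
4..6  port  (2B, 2-aligned)
6..7  seq  (1B, 1-aligned)
7..18  proto  (11B, 1-aligned)
18..20  -- padding (2B)
20..24  src  (4B, 4-aligned)
24..25  checksum  (1B, 1-aligned)
25..28  -- padding (3B)
28..32  payload_len  (4B, 4-aligned)
32..45  ack  (13B, 1-aligned)
45..48  -- tail padding (3B)
sizeof = 48, alignof = 4
— Descriptor2 —
0..4  length  (4B, 4-aligned)
4..8  src  (4B, 4-aligned)
8..12  payload_len  (4B, 4-aligned)
12..14  port  (2B, 2-aligned)
14..27  ack  (13B, 1-aligned)
27..38  proto  (11B, 1-aligned)
38..39  seq  (1B, 1-aligned)
39..40  checksum  (1B, 1-aligned)
sizeof = 40, alignof = 4
48 − 40 = 8

8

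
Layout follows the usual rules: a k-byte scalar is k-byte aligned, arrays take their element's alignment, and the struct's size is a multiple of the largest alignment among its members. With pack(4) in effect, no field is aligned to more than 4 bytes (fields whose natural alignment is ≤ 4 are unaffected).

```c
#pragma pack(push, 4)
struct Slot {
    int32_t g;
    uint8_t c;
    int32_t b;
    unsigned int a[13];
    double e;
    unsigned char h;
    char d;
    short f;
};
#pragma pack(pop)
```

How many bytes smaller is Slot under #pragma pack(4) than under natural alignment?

natural layout:
  g at 0 (size 4, align 4) → ends 4
  c at 4 (size 1, align 1) → ends 5
  pad 3 to align 4 for b
  b at 8 (size 4, align 4) → ends 12
  a at 12 (size 52, align 4) → ends 64
  e at 64 (size 8, align 8) → ends 72
  h at 72 (size 1, align 1) → ends 73
  d at 73 (size 1, align 1) → ends 74
  f at 74 (size 2, align 2) → ends 76
  tail pad 4 to reach multiple of 8
  total 80 bytes, alignment 8
packed(4) layout:
  g at 0 (size 4, align 4) → ends 4
  c at 4 (size 1, align 1) → ends 5
  pad 3 to align 4 for b
  b at 8 (size 4, align 4) → ends 12
  a at 12 (size 52, align 4) → ends 64
  e at 64 (size 8, align 4) → ends 72
  h at 72 (size 1, align 1) → ends 73
  d at 73 (size 1, align 1) → ends 74
  f at 74 (size 2, align 2) → ends 76
  total 76 bytes, alignment 4
80 − 76 = 4

4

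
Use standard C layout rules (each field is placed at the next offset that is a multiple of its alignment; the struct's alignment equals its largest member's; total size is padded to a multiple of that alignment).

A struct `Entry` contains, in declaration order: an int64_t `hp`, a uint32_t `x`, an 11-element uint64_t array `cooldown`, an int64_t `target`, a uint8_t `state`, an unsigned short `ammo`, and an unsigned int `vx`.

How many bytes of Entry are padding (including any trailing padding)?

hp at 0 (size 8, align 8) → ends 8
x at 8 (size 4, align 4) → ends 12
pad 4 to align 8 for cooldown
cooldown at 16 (size 88, align 8) → ends 104
target at 104 (size 8, align 8) → ends 112
state at 112 (size 1, align 1) → ends 113
pad 1 to align 2 for ammo
ammo at 114 (size 2, align 2) → ends 116
vx at 116 (size 4, align 4) → ends 120
total 120 bytes, alignment 8
data bytes 115, size 120 → padding 5

5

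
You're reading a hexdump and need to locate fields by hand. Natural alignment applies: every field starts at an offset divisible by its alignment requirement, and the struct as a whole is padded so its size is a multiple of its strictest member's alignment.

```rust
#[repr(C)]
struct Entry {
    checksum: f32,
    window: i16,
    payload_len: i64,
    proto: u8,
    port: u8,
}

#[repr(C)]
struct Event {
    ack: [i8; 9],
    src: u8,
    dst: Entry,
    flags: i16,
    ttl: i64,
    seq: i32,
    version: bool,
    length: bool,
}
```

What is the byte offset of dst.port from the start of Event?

33

Entry: 0..4  checksum  (4B, 4-aligned); 4..6  window  (2B, 2-aligned); 6..8  -- padding (2B); 8..16  payload_len  (8B, 8-aligned); 16..17  proto  (1B, 1-aligned); 17..18  port  (1B, 1-aligned); 18..24  -- tail padding (6B); sizeof = 24, alignof = 8
0..9  ack  (9B, 1-aligned)
9..10  src  (1B, 1-aligned)
10..16  -- padding (6B)
16..40  dst  (24B, 8-aligned)
within Entry: port at 17
16 + 17 = 33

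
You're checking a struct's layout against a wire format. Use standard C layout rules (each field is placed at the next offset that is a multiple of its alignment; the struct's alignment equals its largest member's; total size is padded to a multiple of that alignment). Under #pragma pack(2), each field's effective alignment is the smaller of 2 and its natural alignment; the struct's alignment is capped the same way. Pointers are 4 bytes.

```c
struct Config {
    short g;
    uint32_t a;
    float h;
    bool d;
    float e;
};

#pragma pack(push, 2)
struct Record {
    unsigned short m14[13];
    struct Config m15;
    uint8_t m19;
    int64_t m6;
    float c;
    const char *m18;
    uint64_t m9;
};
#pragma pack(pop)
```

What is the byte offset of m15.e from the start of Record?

42

Config: 0..2  g  (2B, 2-aligned); 2..4  -- padding (2B); 4..8  a  (4B, 4-aligned); 8..12  h  (4B, 4-aligned); 12..13  d  (1B, 1-aligned); 13..16  -- padding (3B); 16..20  e  (4B, 4-aligned); sizeof = 20, alignof = 4
0..26  m14  (26B, 2-aligned)
26..46  m15  (20B, 2-aligned)
within Config: e at 16
26 + 16 = 42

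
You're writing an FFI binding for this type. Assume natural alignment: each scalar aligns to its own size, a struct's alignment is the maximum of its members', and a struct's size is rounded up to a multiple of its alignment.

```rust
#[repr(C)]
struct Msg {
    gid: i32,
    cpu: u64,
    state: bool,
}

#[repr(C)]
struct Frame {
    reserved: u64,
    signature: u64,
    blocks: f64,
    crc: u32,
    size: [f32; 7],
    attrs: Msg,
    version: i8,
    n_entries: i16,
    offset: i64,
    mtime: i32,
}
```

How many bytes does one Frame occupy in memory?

104

Msg: gid at 0 (size 4, align 4) → ends 4; pad 4 to align 8 for cpu; cpu at 8 (size 8, align 8) → ends 16; state at 16 (size 1, align 1) → ends 17; tail pad 7 to reach multiple of 8; total 24 bytes, alignment 8
reserved at 0 (size 8, align 8) → ends 8
signature at 8 (size 8, align 8) → ends 16
blocks at 16 (size 8, align 8) → ends 24
crc at 24 (size 4, align 4) → ends 28
size at 28 (size 28, align 4) → ends 56
attrs at 56 (size 24, align 8) → ends 80
version at 80 (size 1, align 1) → ends 81
pad 1 to align 2 for n_entries
n_entries at 82 (size 2, align 2) → ends 84
pad 4 to align 8 for offset
offset at 88 (size 8, align 8) → ends 96
mtime at 96 (size 4, align 4) → ends 100
tail pad 4 to reach multiple of 8
total 104 bytes, alignment 8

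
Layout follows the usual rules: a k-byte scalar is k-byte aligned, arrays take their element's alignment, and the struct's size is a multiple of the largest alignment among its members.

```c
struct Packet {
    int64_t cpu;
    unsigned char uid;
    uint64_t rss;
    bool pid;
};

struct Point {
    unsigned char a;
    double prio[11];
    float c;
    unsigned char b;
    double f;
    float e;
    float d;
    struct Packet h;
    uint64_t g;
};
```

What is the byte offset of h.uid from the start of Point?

Packet: 0..8  cpu  (8B, 8-aligned); 8..9  uid  (1B, 1-aligned); 9..16  -- padding (7B); 16..24  rss  (8B, 8-aligned); 24..25  pid  (1B, 1-aligned); 25..32  -- tail padding (7B); sizeof = 32, alignof = 8
0..1  a  (1B, 1-aligned)
1..8  -- padding (7B)
8..96  prio  (88B, 8-aligned)
96..100  c  (4B, 4-aligned)
100..101  b  (1B, 1-aligned)
101..104  -- padding (3B)
104..112  f  (8B, 8-aligned)
112..116  e  (4B, 4-aligned)
116..120  d  (4B, 4-aligned)
120..152  h  (32B, 8-aligned)
within Packet: uid at 8
120 + 8 = 128

128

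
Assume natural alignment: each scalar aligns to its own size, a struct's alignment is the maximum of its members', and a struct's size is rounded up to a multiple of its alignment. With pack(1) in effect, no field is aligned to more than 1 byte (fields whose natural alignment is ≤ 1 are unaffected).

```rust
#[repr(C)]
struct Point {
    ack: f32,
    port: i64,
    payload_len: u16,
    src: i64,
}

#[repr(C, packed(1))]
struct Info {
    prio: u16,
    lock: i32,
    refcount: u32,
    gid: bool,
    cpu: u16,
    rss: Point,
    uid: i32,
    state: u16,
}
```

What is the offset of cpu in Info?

Point: @0: ack [4B, align 4] → 4; +4 pad (align 8); @8: port [8B, align 8] → 16; @16: payload_len [2B, align 2] → 18; +6 pad (align 8); @24: src [8B, align 8] → 32; size 32, align 8
@0: prio [2B, align 1] → 2
@2: lock [4B, align 1] → 6
@6: refcount [4B, align 1] → 10
@10: gid [1B, align 1] → 11
@11: cpu [2B, align 1] → 13

11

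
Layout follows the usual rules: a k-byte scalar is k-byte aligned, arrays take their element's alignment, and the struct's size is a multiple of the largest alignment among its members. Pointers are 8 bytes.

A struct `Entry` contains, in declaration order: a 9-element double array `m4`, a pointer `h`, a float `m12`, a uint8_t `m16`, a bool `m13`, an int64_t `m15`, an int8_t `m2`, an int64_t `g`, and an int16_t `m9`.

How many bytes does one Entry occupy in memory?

120 bytes

@0: m4 [72B, align 8] → 72
@72: h [8B, align 8] → 80
@80: m12 [4B, align 4] → 84
@84: m16 [1B, align 1] → 85
@85: m13 [1B, align 1] → 86
+2 pad (align 8)
@88: m15 [8B, align 8] → 96
@96: m2 [1B, align 1] → 97
+7 pad (align 8)
@104: g [8B, align 8] → 112
@112: m9 [2B, align 2] → 114
+6 tail pad (align 8)
size 120, align 8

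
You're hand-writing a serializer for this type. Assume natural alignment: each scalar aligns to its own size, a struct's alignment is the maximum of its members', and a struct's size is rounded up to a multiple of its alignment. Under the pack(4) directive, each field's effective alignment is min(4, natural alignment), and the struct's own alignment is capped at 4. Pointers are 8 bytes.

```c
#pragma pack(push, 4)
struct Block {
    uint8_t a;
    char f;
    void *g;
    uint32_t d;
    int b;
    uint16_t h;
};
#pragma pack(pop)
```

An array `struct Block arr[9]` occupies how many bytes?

0..1  a  (1B, 1-aligned)
1..2  f  (1B, 1-aligned)
2..4  -- padding (2B)
4..12  g  (8B, 4-aligned)
12..16  d  (4B, 4-aligned)
16..20  b  (4B, 4-aligned)
20..22  h  (2B, 2-aligned)
22..24  -- tail padding (2B)
sizeof = 24, alignof = 4
array of 9: 9 × 24 = 216

216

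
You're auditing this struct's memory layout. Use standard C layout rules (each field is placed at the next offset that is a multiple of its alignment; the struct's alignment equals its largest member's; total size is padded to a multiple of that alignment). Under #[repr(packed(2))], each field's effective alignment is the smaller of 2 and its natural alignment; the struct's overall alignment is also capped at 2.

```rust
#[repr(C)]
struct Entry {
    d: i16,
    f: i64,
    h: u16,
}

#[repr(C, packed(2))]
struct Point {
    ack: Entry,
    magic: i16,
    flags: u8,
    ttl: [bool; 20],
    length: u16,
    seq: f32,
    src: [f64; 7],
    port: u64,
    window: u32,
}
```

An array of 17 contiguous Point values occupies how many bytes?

Entry: 0..2  d  (2B, 2-aligned); 2..8  -- padding (6B); 8..16  f  (8B, 8-aligned); 16..18  h  (2B, 2-aligned); 18..24  -- tail padding (6B); sizeof = 24, alignof = 8
0..24  ack  (24B, 2-aligned)
24..26  magic  (2B, 2-aligned)
26..27  flags  (1B, 1-aligned)
27..47  ttl  (20B, 1-aligned)
47..48  -- padding (1B)
48..50  length  (2B, 2-aligned)
50..54  seq  (4B, 2-aligned)
54..110  src  (56B, 2-aligned)
110..118  port  (8B, 2-aligned)
118..122  window  (4B, 2-aligned)
sizeof = 122, alignof = 2
array of 17: 17 × 122 = 2074

2074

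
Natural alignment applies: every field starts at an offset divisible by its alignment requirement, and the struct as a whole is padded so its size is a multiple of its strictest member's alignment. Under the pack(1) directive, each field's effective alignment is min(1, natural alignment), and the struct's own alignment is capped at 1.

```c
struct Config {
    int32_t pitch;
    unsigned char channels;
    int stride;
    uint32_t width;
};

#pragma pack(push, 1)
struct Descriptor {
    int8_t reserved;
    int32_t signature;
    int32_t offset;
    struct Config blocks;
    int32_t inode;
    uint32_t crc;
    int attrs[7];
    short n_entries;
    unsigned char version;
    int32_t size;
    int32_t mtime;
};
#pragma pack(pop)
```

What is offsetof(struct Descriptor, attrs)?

Config: pitch at 0 (size 4, align 4) → ends 4; channels at 4 (size 1, align 1) → ends 5; pad 3 to align 4 for stride; stride at 8 (size 4, align 4) → ends 12; width at 12 (size 4, align 4) → ends 16; total 16 bytes, alignment 4
reserved at 0 (size 1, align 1) → ends 1
signature at 1 (size 4, align 1) → ends 5
offset at 5 (size 4, align 1) → ends 9
blocks at 9 (size 16, align 1) → ends 25
inode at 25 (size 4, align 1) → ends 29
crc at 29 (size 4, align 1) → ends 33
attrs at 33 (size 28, align 1) → ends 61

33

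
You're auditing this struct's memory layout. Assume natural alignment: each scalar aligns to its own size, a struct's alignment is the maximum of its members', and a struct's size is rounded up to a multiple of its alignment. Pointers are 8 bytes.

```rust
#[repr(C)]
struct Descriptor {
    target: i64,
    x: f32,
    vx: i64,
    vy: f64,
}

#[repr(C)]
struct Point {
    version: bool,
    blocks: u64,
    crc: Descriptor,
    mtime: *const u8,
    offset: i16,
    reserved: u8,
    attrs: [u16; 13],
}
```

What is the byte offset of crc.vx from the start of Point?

32

Descriptor: @0: target [8B, align 8] → 8; @8: x [4B, align 4] → 12; +4 pad (align 8); @16: vx [8B, align 8] → 24; @24: vy [8B, align 8] → 32; size 32, align 8
@0: version [1B, align 1] → 1
+7 pad (align 8)
@8: blocks [8B, align 8] → 16
@16: crc [32B, align 8] → 48
within Descriptor: vx at 16
16 + 16 = 32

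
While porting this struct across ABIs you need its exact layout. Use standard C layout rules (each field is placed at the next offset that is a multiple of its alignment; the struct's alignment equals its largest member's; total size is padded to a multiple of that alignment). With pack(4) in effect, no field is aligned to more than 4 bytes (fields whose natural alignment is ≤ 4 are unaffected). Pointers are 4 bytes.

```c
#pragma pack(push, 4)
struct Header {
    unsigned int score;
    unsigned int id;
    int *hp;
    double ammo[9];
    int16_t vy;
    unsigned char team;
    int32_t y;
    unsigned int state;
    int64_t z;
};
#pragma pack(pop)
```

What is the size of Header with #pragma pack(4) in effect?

104

@0: score [4B, align 4] → 4
@4: id [4B, align 4] → 8
@8: hp [4B, align 4] → 12
@12: ammo [72B, align 4] → 84
@84: vy [2B, align 2] → 86
@86: team [1B, align 1] → 87
+1 pad (align 4)
@88: y [4B, align 4] → 92
@92: state [4B, align 4] → 96
@96: z [8B, align 4] → 104
size 104, align 4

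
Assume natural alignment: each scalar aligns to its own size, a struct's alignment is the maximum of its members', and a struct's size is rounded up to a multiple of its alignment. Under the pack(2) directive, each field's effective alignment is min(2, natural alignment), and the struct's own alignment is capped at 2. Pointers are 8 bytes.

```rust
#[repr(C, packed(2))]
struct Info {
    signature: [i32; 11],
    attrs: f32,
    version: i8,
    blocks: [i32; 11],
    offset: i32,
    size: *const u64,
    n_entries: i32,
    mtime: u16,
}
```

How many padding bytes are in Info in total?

@0: signature [44B, align 2] → 44
@44: attrs [4B, align 2] → 48
@48: version [1B, align 1] → 49
+1 pad (align 2)
@50: blocks [44B, align 2] → 94
@94: offset [4B, align 2] → 98
@98: size [8B, align 2] → 106
@106: n_entries [4B, align 2] → 110
@110: mtime [2B, align 2] → 112
size 112, align 2
data bytes 111, size 112 → padding 1

1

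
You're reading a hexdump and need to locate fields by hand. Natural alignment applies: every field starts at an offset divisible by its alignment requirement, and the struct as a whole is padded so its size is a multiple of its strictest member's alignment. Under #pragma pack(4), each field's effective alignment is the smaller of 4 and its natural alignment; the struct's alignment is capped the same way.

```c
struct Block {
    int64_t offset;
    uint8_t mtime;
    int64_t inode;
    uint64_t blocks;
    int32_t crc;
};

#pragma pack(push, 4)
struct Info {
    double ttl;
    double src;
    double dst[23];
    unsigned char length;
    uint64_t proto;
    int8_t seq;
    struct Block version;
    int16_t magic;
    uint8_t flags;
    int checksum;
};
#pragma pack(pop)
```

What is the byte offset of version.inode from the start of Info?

232

Block: offset at 0 (size 8, align 8) → ends 8; mtime at 8 (size 1, align 1) → ends 9; pad 7 to align 8 for inode; inode at 16 (size 8, align 8) → ends 24; blocks at 24 (size 8, align 8) → ends 32; crc at 32 (size 4, align 4) → ends 36; tail pad 4 to reach multiple of 8; total 40 bytes, alignment 8
ttl at 0 (size 8, align 4) → ends 8
src at 8 (size 8, align 4) → ends 16
dst at 16 (size 184, align 4) → ends 200
length at 200 (size 1, align 1) → ends 201
pad 3 to align 4 for proto
proto at 204 (size 8, align 4) → ends 212
seq at 212 (size 1, align 1) → ends 213
pad 3 to align 4 for version
version at 216 (size 40, align 4) → ends 256
within Block: inode at 16
216 + 16 = 232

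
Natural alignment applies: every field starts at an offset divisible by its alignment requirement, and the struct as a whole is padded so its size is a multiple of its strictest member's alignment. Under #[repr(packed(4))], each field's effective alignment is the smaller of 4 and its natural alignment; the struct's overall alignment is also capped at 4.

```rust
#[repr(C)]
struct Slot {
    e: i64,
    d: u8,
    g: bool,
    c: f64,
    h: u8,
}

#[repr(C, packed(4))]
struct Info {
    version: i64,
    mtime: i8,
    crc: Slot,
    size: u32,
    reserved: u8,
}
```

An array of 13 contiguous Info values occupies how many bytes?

676

Slot: @0: e [8B, align 8] → 8; @8: d [1B, align 1] → 9; @9: g [1B, align 1] → 10; +6 pad (align 8); @16: c [8B, align 8] → 24; @24: h [1B, align 1] → 25; +7 tail pad (align 8); size 32, align 8
@0: version [8B, align 4] → 8
@8: mtime [1B, align 1] → 9
+3 pad (align 4)
@12: crc [32B, align 4] → 44
@44: size [4B, align 4] → 48
@48: reserved [1B, align 1] → 49
+3 tail pad (align 4)
size 52, align 4
array of 13: 13 × 52 = 676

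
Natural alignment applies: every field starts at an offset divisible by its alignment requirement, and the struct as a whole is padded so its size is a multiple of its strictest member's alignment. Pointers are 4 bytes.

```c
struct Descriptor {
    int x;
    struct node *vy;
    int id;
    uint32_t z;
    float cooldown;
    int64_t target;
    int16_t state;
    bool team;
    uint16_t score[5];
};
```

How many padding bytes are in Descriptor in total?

7

@0: x [4B, align 4] → 4
@4: vy [4B, align 4] → 8
@8: id [4B, align 4] → 12
@12: z [4B, align 4] → 16
@16: cooldown [4B, align 4] → 20
+4 pad (align 8)
@24: target [8B, align 8] → 32
@32: state [2B, align 2] → 34
@34: team [1B, align 1] → 35
+1 pad (align 2)
@36: score [10B, align 2] → 46
+2 tail pad (align 8)
size 48, align 8
data bytes 41, size 48 → padding 7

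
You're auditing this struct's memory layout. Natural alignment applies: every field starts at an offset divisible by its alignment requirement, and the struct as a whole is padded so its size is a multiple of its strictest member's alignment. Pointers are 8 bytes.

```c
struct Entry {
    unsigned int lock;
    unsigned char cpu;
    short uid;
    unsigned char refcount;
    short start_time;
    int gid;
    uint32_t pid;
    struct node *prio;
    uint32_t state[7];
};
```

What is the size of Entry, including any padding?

64

@0: lock [4B, align 4] → 4
@4: cpu [1B, align 1] → 5
+1 pad (align 2)
@6: uid [2B, align 2] → 8
@8: refcount [1B, align 1] → 9
+1 pad (align 2)
@10: start_time [2B, align 2] → 12
@12: gid [4B, align 4] → 16
@16: pid [4B, align 4] → 20
+4 pad (align 8)
@24: prio [8B, align 8] → 32
@32: state [28B, align 4] → 60
+4 tail pad (align 8)
size 64, align 8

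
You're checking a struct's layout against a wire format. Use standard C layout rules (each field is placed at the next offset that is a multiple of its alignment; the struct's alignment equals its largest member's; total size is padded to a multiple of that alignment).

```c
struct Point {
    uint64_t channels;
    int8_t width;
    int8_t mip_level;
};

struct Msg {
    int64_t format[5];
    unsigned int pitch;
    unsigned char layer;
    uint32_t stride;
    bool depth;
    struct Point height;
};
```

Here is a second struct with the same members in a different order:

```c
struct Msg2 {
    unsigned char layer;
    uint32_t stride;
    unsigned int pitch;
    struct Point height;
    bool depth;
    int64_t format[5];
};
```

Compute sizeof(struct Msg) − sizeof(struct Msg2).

-8

Point: @0: channels [8B, align 8] → 8; @8: width [1B, align 1] → 9; @9: mip_level [1B, align 1] → 10; +6 tail pad (align 8); size 16, align 8
@0: format [40B, align 8] → 40
@40: pitch [4B, align 4] → 44
@44: layer [1B, align 1] → 45
+3 pad (align 4)
@48: stride [4B, align 4] → 52
@52: depth [1B, align 1] → 53
+3 pad (align 8)
@56: height [16B, align 8] → 72
size 72, align 8
— Msg2 —
@0: layer [1B, align 1] → 1
+3 pad (align 4)
@4: stride [4B, align 4] → 8
@8: pitch [4B, align 4] → 12
+4 pad (align 8)
@16: height [16B, align 8] → 32
@32: depth [1B, align 1] → 33
+7 pad (align 8)
@40: format [40B, align 8] → 80
size 80, align 8
72 − 80 = -8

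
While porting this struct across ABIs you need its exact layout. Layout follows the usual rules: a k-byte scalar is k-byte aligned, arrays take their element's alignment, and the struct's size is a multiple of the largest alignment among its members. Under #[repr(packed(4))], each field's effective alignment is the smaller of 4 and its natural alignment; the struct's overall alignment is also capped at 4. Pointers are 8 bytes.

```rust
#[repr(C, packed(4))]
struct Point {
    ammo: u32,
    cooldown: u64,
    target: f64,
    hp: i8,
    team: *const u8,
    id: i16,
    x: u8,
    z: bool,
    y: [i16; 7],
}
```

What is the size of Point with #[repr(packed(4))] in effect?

52

@0: ammo [4B, align 4] → 4
@4: cooldown [8B, align 4] → 12
@12: target [8B, align 4] → 20
@20: hp [1B, align 1] → 21
+3 pad (align 4)
@24: team [8B, align 4] → 32
@32: id [2B, align 2] → 34
@34: x [1B, align 1] → 35
@35: z [1B, align 1] → 36
@36: y [14B, align 2] → 50
+2 tail pad (align 4)
size 52, align 4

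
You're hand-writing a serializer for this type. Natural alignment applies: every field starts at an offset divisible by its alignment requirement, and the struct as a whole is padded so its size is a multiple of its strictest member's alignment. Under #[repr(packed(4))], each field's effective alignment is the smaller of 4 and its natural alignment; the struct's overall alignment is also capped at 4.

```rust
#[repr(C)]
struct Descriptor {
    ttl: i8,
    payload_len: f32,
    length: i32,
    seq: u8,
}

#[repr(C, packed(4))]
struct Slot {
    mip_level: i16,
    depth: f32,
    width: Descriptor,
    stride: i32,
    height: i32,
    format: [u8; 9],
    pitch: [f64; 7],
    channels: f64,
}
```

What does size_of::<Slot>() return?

108

Descriptor: 0..1  ttl  (1B, 1-aligned); 1..4  -- padding (3B); 4..8  payload_len  (4B, 4-aligned); 8..12  length  (4B, 4-aligned); 12..13  seq  (1B, 1-aligned); 13..16  -- tail padding (3B); sizeof = 16, alignof = 4
0..2  mip_level  (2B, 2-aligned)
2..4  -- padding (2B)
4..8  depth  (4B, 4-aligned)
8..24  width  (16B, 4-aligned)
24..28  stride  (4B, 4-aligned)
28..32  height  (4B, 4-aligned)
32..41  format  (9B, 1-aligned)
41..44  -- padding (3B)
44..100  pitch  (56B, 4-aligned)
100..108  channels  (8B, 4-aligned)
sizeof = 108, alignof = 4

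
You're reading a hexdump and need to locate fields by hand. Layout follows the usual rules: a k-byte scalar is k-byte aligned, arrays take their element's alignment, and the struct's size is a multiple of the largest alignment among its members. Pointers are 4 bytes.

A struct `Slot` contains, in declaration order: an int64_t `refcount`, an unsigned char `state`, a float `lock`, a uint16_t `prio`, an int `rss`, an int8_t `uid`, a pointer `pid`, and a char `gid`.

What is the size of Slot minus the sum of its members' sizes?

refcount at 0 (size 8, align 8) → ends 8
state at 8 (size 1, align 1) → ends 9
pad 3 to align 4 for lock
lock at 12 (size 4, align 4) → ends 16
prio at 16 (size 2, align 2) → ends 18
pad 2 to align 4 for rss
rss at 20 (size 4, align 4) → ends 24
uid at 24 (size 1, align 1) → ends 25
pad 3 to align 4 for pid
pid at 28 (size 4, align 4) → ends 32
gid at 32 (size 1, align 1) → ends 33
tail pad 7 to reach multiple of 8
total 40 bytes, alignment 8
data bytes 25, size 40 → padding 15

15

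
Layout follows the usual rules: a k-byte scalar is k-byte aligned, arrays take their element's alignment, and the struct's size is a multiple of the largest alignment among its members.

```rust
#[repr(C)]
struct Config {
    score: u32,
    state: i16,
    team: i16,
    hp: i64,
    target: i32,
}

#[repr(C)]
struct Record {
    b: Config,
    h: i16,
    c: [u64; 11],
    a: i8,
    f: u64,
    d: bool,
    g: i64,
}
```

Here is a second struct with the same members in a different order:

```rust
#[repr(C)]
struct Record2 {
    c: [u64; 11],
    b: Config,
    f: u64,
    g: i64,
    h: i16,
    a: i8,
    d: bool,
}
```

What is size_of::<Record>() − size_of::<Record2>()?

16

Config: score at 0 (size 4, align 4) → ends 4; state at 4 (size 2, align 2) → ends 6; team at 6 (size 2, align 2) → ends 8; hp at 8 (size 8, align 8) → ends 16; target at 16 (size 4, align 4) → ends 20; tail pad 4 to reach multiple of 8; total 24 bytes, alignment 8
b at 0 (size 24, align 8) → ends 24
h at 24 (size 2, align 2) → ends 26
pad 6 to align 8 for c
c at 32 (size 88, align 8) → ends 120
a at 120 (size 1, align 1) → ends 121
pad 7 to align 8 for f
f at 128 (size 8, align 8) → ends 136
d at 136 (size 1, align 1) → ends 137
pad 7 to align 8 for g
g at 144 (size 8, align 8) → ends 152
total 152 bytes, alignment 8
— Record2 —
c at 0 (size 88, align 8) → ends 88
b at 88 (size 24, align 8) → ends 112
f at 112 (size 8, align 8) → ends 120
g at 120 (size 8, align 8) → ends 128
h at 128 (size 2, align 2) → ends 130
a at 130 (size 1, align 1) → ends 131
d at 131 (size 1, align 1) → ends 132
tail pad 4 to reach multiple of 8
total 136 bytes, alignment 8
152 − 136 = 16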